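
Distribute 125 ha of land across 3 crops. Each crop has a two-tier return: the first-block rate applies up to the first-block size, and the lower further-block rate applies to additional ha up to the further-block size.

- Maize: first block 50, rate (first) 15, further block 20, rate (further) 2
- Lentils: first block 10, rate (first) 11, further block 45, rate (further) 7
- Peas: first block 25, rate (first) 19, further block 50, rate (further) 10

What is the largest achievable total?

Order all 6 blocks by rate: Peas/T1 19 > Maize/T1 15 > Lentils/T1 11 > Peas/T2 10 > Lentils/T2 7 > Maize/T2 2.
Peas/T1 (19): +25 ; 100 left.
Maize T1 at 15: fill all 50 ; 50 left.
Lentils T1 at 11: fill all 10 ; 40 left.
40 remain; put them into Peas T2 at 10.
Total = 19×25 + 15×50 + 11×10 + 10×40 = 1735.

1735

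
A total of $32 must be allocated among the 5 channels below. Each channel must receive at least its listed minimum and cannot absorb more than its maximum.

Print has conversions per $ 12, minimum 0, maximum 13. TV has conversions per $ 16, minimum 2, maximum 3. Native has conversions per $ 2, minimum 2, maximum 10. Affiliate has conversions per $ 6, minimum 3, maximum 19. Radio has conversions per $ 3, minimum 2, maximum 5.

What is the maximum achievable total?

286

Meeting every minimum uses 0+2+2+3+2 = 9 $, leaving 23.
Highest conversions per $ first: TV 16 > Print 12 > Affiliate 6 > Radio 3 > Native 2.
Give TV 1 more to hit its cap of 3 → 22 left.
Give Print 13 more to hit its cap of 13 → 9 left.
Affiliate: +9 (room for 16) → 12. Pool exhausted.
Total = 12×13 + 16×3 + 2×2 + 6×12 + 3×2 = 286.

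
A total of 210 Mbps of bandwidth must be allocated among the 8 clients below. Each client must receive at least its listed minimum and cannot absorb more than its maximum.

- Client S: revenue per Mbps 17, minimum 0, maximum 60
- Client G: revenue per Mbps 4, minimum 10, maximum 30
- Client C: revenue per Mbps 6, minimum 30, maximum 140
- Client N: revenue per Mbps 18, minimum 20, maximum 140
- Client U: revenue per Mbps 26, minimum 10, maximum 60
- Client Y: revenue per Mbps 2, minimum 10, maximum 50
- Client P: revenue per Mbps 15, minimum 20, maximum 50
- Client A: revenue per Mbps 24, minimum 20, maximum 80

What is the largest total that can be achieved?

3900

Meeting every minimum uses 0+10+30+20+10+10+20+20 = 120 Mbps, leaving 90.
Order the clients by revenue per Mbps: Client U 26 > Client A 24 > Client N 18 > Client S 17 > Client P 15 > Client C 6 > Client G 4 > Client Y 2.
Client U: +50 to 60 (cap) ; 40 left.
Client A: +40 (room for 60) → 60. Pool exhausted.
Total = 4×10 + 6×30 + 18×20 + 26×60 + 2×10 + 15×20 + 24×60 = 3900.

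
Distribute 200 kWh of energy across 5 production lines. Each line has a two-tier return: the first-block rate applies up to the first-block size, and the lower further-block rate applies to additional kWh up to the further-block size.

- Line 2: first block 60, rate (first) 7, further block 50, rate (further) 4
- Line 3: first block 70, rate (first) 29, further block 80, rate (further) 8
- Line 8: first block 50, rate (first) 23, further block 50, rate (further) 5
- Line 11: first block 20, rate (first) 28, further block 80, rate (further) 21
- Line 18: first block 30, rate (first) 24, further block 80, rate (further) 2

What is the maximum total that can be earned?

Rank every tier by rate: Line 3/T1 29 > Line 11/T1 28 > Line 18/T1 24 > Line 8/T1 23 > Line 11/T2 21 > Line 3/T2 8 > Line 2/T1 7 > Line 8/T2 5 > Line 2/T2 4 > Line 18/T2 2.
Line 3 T1 at 29: fill all 70 → 130 left.
Line 11 T1 at 28: fill all 20 → 110 left.
Line 18 T1 at 24: fill all 30 → 80 left.
Line 8 T1 at 23: fill all 50 → 30 left.
30 remain; put them into Line 11 T2 at 21.
Total = 29×70 + 28×20 + 24×30 + 23×50 + 21×30 = 5090.

5090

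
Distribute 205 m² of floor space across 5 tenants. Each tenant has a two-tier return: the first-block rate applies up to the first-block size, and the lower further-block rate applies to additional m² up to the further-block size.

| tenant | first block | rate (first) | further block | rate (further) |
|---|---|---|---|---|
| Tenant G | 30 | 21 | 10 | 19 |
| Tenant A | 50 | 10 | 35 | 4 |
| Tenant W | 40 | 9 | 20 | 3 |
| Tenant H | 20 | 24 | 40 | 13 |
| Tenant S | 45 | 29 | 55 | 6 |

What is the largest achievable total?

3715

Treat each block as its own option and order by rate: Tenant S/tier1 29 > Tenant H/tier1 24 > Tenant G/tier1 21 > Tenant G/tier2 19 > Tenant H/tier2 13 > Tenant A/tier1 10 > Tenant W/tier1 9 > Tenant S/tier2 6 > Tenant A/tier2 4 > Tenant W/tier2 3.
Tenant S tier1 at 29: fill all 45 → 160 left.
Tenant H/tier1 (24): +20 → 140 left.
Fill Tenant G tier1 block (30 at 21) → 110 left.
Fill Tenant G tier2 block (10 at 19) → 100 left.
Tenant H/tier2 (13): +40 → 60 left.
Tenant A tier1 at 10: fill all 50 → 10 left.
Tenant W tier1 at 9: only 10 left, fill 10.
Total = 29×45 + 24×20 + 21×30 + 19×10 + 13×40 + 10×50 + 9×10 = 3715.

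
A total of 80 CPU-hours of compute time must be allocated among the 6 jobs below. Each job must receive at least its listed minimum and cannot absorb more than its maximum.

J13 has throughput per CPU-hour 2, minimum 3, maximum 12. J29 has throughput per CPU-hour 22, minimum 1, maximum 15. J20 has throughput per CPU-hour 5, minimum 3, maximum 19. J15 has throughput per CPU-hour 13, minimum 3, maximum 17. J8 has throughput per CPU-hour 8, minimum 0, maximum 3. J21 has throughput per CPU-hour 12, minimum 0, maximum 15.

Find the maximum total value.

Meeting every minimum uses 3+1+3+3+0+0 = 10 CPU-hours, leaving 70.
Rank by throughput per CPU-hour: J29 22 > J15 13 > J21 12 > J8 8 > J20 5 > J13 2.
Give J29 14 more to hit its cap of 15 ; 56 left.
Give J15 14 more to hit its cap of 17 ; 42 left.
Give J21 15 more to hit its cap of 15 ; 27 left.
J8 takes 3 more to reach its cap of 3 ; 24 left.
Give J20 16 more to hit its cap of 19 ; 8 left.
J13 has room for 9 more but only 8 remain, so it gets 11.
Total = 2×11 + 22×15 + 5×19 + 13×17 + 8×3 + 12×15 = 872.

872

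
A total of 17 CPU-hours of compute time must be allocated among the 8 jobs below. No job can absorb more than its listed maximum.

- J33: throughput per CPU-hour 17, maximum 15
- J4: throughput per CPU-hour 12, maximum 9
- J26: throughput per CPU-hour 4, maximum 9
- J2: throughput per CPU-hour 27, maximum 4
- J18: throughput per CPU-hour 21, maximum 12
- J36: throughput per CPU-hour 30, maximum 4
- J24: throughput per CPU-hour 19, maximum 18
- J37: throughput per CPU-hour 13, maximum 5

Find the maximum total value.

417

Order the jobs by throughput per CPU-hour: J36 30 > J2 27 > J18 21 > J24 19 > J33 17 > J37 13 > J4 12 > J26 4.
Give J36 4 to hit its cap of 4 ; 13 left.
J2: +4 to 4 (cap) ; 9 left.
J18: +9 (room for 12) → 9. Pool exhausted.
Total = 27×4 + 21×9 + 30×4 = 417.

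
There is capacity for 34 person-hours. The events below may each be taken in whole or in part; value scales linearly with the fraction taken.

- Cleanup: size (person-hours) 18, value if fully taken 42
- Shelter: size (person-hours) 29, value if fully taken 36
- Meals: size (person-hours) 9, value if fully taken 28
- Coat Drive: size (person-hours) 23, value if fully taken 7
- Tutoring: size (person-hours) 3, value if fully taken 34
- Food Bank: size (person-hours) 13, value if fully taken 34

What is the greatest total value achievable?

Best value per unit of size first: Tutoring 34/3≈11.3, Meals 28/9≈3.11, Food Bank 34/13≈2.62, Cleanup 42/18≈2.33, Shelter 36/29≈1.24, Coat Drive 7/23≈0.304.
All 3 person-hours of Tutoring fit (value 34) → 31 remain.
Meals: take in full, 9 person-hours for value 28 → 22 left.
Take all of Food Bank (13 person-hours, value 34) → 9 person-hours left.
Fill the last 9 person-hours with part of Cleanup: 9/18 of it earns 21.
Total value = 117.

117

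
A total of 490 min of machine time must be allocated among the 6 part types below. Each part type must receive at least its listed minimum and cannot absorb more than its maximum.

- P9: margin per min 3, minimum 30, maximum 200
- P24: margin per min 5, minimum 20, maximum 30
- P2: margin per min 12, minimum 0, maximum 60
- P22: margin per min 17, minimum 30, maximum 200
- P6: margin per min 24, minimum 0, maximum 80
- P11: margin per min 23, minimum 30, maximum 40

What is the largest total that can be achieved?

Meeting every minimum uses 30+20+0+30+0+30 = 110 min, leaving 380.
Rank by margin per min: P6 24 > P11 23 > P22 17 > P2 12 > P24 5 > P9 3.
P6: +80 to 80 (cap) ; 300 left.
Give P11 10 more to hit its cap of 40 ; 290 left.
Give P22 170 more to hit its cap of 200 ; 120 left.
Give P2 60 more to hit its cap of 60 ; 60 left.
Give P24 10 more to hit its cap of 30 ; 50 left.
P9: +50 (room for 170) → 80. Pool exhausted.
Total = 3×80 + 5×30 + 12×60 + 17×200 + 24×80 + 23×40 = 7350.

7350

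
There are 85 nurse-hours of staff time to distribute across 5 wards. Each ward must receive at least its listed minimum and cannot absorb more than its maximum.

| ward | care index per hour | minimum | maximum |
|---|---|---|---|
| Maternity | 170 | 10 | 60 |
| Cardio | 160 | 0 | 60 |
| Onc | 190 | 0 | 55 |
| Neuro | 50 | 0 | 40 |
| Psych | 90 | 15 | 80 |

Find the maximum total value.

14350

Meeting every minimum uses 10+0+0+0+15 = 25 nurse-hours, leaving 60.
Highest care index per hour first: Onc 190 > Maternity 170 > Cardio 160 > Psych 90 > Neuro 50.
Onc: +55 to 55 (cap) ; 5 left.
Maternity has room for 50 more but only 5 remain, so it gets 15.
Total = 170×15 + 190×55 + 90×15 = 14350.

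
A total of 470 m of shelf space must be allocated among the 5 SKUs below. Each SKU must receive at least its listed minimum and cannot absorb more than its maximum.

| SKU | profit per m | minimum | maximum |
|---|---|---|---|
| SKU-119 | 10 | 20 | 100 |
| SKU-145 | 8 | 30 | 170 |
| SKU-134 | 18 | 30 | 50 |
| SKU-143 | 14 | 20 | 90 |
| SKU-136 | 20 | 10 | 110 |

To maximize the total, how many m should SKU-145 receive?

120

Meeting every minimum uses 20+30+30+20+10 = 110 m, leaving 360.
Order the SKUs by profit per m: SKU-136 20 > SKU-134 18 > SKU-143 14 > SKU-119 10 > SKU-145 8.
Give SKU-136 100 more to hit its cap of 110 — 260 left.
SKU-134 takes 20 more to reach its cap of 50 — 240 left.
SKU-143 takes 70 more to reach its cap of 90 — 170 left.
Give SKU-119 80 more to hit its cap of 100 — 90 left.
SKU-145 has room for 140 more but only 90 remain, so it gets 120.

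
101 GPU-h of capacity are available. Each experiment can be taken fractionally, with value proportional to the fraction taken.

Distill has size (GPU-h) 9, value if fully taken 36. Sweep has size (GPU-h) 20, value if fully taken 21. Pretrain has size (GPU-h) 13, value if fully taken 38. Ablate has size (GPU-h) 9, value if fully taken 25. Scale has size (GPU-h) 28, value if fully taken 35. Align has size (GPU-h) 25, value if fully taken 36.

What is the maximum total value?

187.85

Rank by value-to-size ratio: Distill 36/9≈4, Pretrain 38/13≈2.92, Ablate 25/9≈2.78, Align 36/25≈1.44, Scale 35/28≈1.25, Sweep 21/20≈1.05.
All 9 GPU-h of Distill fit (value 36) → 92 remain.
All 13 GPU-h of Pretrain fit (value 38) → 79 remain.
All 9 GPU-h of Ablate fit (value 25) → 70 remain.
Take all of Align (25 GPU-h, value 36) → 45 GPU-h left.
Scale: take in full, 28 GPU-h for value 35 → 17 left.
17 GPU-h left: a 17/20 share of Sweep gives 21×17/20 = 17.85.
Total value = 187.85.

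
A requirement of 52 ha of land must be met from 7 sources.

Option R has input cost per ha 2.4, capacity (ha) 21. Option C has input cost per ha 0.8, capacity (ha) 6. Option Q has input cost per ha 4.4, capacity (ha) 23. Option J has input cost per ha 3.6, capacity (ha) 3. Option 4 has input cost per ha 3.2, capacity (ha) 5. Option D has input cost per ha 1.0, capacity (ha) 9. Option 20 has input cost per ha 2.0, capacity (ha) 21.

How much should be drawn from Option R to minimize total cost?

16

Fill from the cheapest source first.
Option C at 0.8: take all 6 ha → 46 still needed.
Take 9 from Option D at 1.0 → need 37 more.
Option 20 (2.0): use full 21 → 16 ha to go.
Option R at 2.4: take 16 of its 21 → requirement met.
Option 4, Option J, Option Q: unused.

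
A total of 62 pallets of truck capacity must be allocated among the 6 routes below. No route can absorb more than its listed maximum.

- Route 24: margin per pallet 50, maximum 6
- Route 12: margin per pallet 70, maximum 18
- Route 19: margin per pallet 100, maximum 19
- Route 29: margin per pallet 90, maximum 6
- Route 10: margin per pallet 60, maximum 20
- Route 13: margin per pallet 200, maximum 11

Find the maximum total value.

6380

Order the routes by margin per pallet: Route 13 200 > Route 19 100 > Route 29 90 > Route 12 70 > Route 10 60 > Route 24 50.
Route 13 takes 11 to reach its cap of 11 → 51 left.
Route 19 takes 19 to reach its cap of 19 → 32 left.
Give Route 29 6 to hit its cap of 6 → 26 left.
Route 12: +18 to 18 (cap) → 8 left.
Route 10 has room for 20 but only 8 remain, so it gets 8.
Total = 70×18 + 100×19 + 90×6 + 60×8 + 200×11 = 6380.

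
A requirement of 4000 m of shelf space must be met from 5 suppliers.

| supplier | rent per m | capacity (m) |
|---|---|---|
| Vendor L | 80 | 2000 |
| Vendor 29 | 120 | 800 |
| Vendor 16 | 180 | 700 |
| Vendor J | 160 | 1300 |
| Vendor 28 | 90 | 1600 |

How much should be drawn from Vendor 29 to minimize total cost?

400

Fill from the cheapest supplier first.
Vendor L (80): use full 2000 ; 2000 m to go.
Take 1600 from Vendor 28 at 90 ; need 400 more.
Vendor 29 (120): take the remaining 400 ; done.
Vendor J, Vendor 16: unused.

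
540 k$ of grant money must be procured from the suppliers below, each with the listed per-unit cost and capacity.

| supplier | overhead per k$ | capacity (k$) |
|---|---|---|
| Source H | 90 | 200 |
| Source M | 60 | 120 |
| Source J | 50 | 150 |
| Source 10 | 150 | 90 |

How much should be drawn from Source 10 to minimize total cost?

Use suppliers in increasing cost order.
Take 150 from Source J at 50 → need 390 more.
Source M (60): use full 120 → 270 k$ to go.
Take 200 from Source H at 90 → need 70 more.
Take 70 from Source 10 at 150 to finish.

70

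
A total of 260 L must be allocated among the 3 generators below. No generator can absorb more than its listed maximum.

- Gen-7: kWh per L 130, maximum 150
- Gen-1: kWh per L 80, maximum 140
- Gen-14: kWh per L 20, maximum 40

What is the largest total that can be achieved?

28300

Rank by kWh per L: Gen-7 130 > Gen-1 80 > Gen-14 20.
Gen-7: +150 to 150 (cap) — 110 left.
Gen-1: +110 (room for 140) → 110. Pool exhausted.
Total = 130×150 + 80×110 = 28300.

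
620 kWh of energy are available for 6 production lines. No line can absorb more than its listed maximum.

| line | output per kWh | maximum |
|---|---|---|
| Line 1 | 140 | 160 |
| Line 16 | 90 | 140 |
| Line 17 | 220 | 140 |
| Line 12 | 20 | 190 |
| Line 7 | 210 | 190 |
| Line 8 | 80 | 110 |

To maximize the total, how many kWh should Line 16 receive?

Order the production lines by output per kWh: Line 17 220 > Line 7 210 > Line 1 140 > Line 16 90 > Line 8 80 > Line 12 20.
Line 17 takes 140 to reach its cap of 140 → 480 left.
Give Line 7 190 to hit its cap of 190 → 290 left.
Line 1: +160 to 160 (cap) → 130 left.
Only 130 left; Line 16 takes them to reach 130.

130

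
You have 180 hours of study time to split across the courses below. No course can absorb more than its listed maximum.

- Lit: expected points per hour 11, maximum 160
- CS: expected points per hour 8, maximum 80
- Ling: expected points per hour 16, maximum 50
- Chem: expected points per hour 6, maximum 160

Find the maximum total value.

Highest expected points per hour first: Ling 16 > Lit 11 > CS 8 > Chem 6.
Ling takes 50 to reach its cap of 50 ; 130 left.
Only 130 left; Lit takes them to reach 130.
Total = 11×130 + 16×50 = 2230.

2230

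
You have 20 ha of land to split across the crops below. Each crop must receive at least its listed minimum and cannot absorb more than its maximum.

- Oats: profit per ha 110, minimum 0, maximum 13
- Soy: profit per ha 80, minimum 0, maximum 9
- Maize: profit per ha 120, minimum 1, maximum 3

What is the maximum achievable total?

2110

Meeting every minimum uses 0+0+1 = 1 ha, leaving 19.
Order the crops by profit per ha: Maize 120 > Oats 110 > Soy 80.
Maize: +2 to 3 (cap) ; 17 left.
Give Oats 13 more to hit its cap of 13 ; 4 left.
Soy has room for 9 more but only 4 remain, so it gets 4.
Total = 110×13 + 80×4 + 120×3 = 2110.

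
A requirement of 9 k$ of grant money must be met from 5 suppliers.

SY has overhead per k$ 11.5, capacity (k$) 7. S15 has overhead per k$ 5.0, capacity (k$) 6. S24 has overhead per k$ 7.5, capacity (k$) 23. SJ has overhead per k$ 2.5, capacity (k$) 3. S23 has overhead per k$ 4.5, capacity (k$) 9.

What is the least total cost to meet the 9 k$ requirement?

Fill from the cheapest supplier first.
SJ at 2.5: take all 3 k$ → 6 still needed.
S23 (4.5): take the remaining 6 → done.
S15, S24, SY: unused.
Cost = 3×2.5 + 6×4.5 = 34.5.

34.5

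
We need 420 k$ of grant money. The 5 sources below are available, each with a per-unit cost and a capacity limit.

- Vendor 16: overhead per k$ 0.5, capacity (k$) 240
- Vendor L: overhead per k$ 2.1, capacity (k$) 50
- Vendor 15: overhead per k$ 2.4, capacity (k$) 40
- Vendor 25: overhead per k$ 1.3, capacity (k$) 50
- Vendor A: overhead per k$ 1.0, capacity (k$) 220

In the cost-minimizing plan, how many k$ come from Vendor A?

Use sources in increasing cost order.
Take 240 from Vendor 16 at 0.5 — need 180 more.
Take 180 from Vendor A at 1.0 to finish.
Vendor 25, Vendor L, Vendor 15: unused.

180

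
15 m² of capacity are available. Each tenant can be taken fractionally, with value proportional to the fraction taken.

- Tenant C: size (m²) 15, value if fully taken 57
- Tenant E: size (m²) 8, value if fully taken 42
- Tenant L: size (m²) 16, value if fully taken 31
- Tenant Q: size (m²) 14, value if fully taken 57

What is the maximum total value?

Best value per unit of size first: Tenant E 42/8≈5.25, Tenant Q 57/14≈4.07, Tenant C 57/15≈3.8, Tenant L 31/16≈1.94.
Take all of Tenant E (8 m², value 42) → 7 m² left.
Fill the last 7 m² with part of Tenant Q: 7/14 of it earns 28.5.
Total value = 70.5.

70.5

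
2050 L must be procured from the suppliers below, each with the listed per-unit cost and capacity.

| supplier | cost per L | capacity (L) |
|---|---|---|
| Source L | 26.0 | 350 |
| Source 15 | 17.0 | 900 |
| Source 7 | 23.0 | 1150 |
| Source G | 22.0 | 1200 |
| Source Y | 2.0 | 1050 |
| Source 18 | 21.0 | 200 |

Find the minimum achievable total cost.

19500

Cheapest first:
Take 1050 from Source Y at 2.0 ; need 1000 more.
Take 900 from Source 15 at 17.0 ; need 100 more.
Source 18 at 21.0: take 100 of its 200 ; requirement met.
Source G, Source 7, Source L: unused.
Cost = 1050×2.0 + 900×17.0 + 100×21.0 = 19500.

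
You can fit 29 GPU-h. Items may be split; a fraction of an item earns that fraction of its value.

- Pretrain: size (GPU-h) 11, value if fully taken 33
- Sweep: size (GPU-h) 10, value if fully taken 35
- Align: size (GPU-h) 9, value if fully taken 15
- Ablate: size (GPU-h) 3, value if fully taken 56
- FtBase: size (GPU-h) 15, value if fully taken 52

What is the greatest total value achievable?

Sort by value density: Ablate 56/3≈18.7, Sweep 35/10≈3.5, FtBase 52/15≈3.47, Pretrain 33/11≈3, Align 15/9≈1.67.
Ablate: take in full, 3 GPU-h for value 56 → 26 left.
All 10 GPU-h of Sweep fit (value 35) → 16 remain.
FtBase: take in full, 15 GPU-h for value 52 → 1 left.
1 GPU-h left: a 1/11 share of Pretrain gives 33×1/11 = 3.
Total value = 146.

146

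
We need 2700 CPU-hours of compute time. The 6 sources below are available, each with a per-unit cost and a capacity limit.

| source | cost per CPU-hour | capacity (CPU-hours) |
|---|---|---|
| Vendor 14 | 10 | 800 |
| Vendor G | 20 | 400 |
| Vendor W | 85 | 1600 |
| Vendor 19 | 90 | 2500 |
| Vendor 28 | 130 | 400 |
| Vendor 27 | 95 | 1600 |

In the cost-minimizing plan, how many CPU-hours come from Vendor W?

Fill from the cheapest source first.
Vendor 14 (10): use full 800 → 1900 CPU-hours to go.
Vendor G at 20: take all 400 CPU-hours → 1500 still needed.
Take 1500 from Vendor W at 85 to finish.
Vendor 19, Vendor 27, Vendor 28: unused.

1500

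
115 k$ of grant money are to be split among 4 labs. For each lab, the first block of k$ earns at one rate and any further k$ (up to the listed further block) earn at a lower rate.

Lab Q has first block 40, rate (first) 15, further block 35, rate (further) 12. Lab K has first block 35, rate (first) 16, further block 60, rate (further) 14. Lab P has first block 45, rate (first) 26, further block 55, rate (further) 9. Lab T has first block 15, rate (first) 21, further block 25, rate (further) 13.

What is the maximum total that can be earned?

2345

Treat each block as its own option and order by rate: Lab P/first 26 > Lab T/first 21 > Lab K/first 16 > Lab Q/first 15 > Lab K/second 14 > Lab T/second 13 > Lab Q/second 12 > Lab P/second 9.
Lab P first at 26: fill all 45 → 70 left.
Lab T first at 21: fill all 15 → 55 left.
Fill Lab K first block (35 at 16) → 20 left.
20 remain; put them into Lab Q first at 15.
Total = 26×45 + 21×15 + 16×35 + 15×20 = 2345.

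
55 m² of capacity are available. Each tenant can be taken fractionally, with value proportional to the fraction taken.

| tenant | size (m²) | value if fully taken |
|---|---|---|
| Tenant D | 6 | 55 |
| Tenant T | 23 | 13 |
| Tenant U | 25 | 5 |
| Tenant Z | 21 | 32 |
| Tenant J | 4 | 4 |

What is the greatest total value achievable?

Rank by value-to-size ratio: Tenant D 55/6≈9.17, Tenant Z 32/21≈1.52, Tenant J 4/4≈1, Tenant T 13/23≈0.565, Tenant U 5/25≈0.2.
All 6 m² of Tenant D fit (value 55) → 49 remain.
All 21 m² of Tenant Z fit (value 32) → 28 remain.
Tenant J: take in full, 4 m² for value 4 → 24 left.
All 23 m² of Tenant T fit (value 13) → 1 remain.
Fill the last 1 m² with part of Tenant U: 1/25 of it earns 0.2.
Total value = 104.2.

104.2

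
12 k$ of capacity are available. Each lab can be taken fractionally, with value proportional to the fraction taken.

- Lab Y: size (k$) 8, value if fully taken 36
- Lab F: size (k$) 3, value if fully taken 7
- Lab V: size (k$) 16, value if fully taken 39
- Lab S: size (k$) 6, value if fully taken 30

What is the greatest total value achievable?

57

Sort by value density: Lab S 30/6≈5, Lab Y 36/8≈4.5, Lab V 39/16≈2.44, Lab F 7/3≈2.33.
All 6 k$ of Lab S fit (value 30) — 6 remain.
Only 6 k$ remain; take 6/8 of Lab Y for value 36×6/8 = 27.
Total value = 57.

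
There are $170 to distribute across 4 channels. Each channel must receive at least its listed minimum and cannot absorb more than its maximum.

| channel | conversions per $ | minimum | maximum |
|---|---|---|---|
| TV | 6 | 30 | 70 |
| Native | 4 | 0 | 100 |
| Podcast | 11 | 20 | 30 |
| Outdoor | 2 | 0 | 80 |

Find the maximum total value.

1030

Meeting every minimum uses 30+0+20+0 = 50 $, leaving 120.
Order the channels by conversions per $: Podcast 11 > TV 6 > Native 4 > Outdoor 2.
Podcast takes 10 more to reach its cap of 30 ; 110 left.
Give TV 40 more to hit its cap of 70 ; 70 left.
Native: +70 (room for 100) → 70. Pool exhausted.
Total = 6×70 + 4×70 + 11×30 = 1030.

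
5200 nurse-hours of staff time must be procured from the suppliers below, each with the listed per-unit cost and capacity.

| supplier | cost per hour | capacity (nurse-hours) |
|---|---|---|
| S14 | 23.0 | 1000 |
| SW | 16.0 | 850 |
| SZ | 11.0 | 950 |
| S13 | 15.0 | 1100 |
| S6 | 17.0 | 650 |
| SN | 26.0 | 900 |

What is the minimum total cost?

Cheapest first:
Take 950 from SZ at 11.0 → need 4250 more.
S13 (15.0): use full 1100 → 3150 nurse-hours to go.
SW (16.0): use full 850 → 2300 nurse-hours to go.
S6 (17.0): use full 650 → 1650 nurse-hours to go.
S14 at 23.0: take all 1000 nurse-hours → 650 still needed.
SN at 26.0: take 650 of its 900 → requirement met.
Cost = 950×11.0 + 1100×15.0 + 850×16.0 + 650×17.0 + 1000×23.0 + 650×26.0 = 91500.

91500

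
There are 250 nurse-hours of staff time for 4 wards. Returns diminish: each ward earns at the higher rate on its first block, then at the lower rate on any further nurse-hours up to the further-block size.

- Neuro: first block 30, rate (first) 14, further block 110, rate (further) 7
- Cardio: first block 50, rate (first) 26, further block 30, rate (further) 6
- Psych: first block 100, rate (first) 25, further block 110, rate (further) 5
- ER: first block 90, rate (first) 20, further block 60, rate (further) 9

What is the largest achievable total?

5740

Order all 8 blocks by rate: Cardio/first 26 > Psych/first 25 > ER/first 20 > Neuro/first 14 > ER/second 9 > Neuro/second 7 > Cardio/second 6 > Psych/second 5.
Cardio/first (26): +50 → 200 left.
Fill Psych first block (100 at 25) → 100 left.
ER first at 20: fill all 90 → 10 left.
10 remain; put them into Neuro first at 14.
Total = 26×50 + 25×100 + 20×90 + 14×10 = 5740.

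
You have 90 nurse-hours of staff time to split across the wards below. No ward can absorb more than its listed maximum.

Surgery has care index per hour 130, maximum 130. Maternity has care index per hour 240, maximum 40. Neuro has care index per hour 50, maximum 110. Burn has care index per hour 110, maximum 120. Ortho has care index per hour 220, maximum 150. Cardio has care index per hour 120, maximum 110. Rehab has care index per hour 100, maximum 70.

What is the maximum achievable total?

20600

Rank by care index per hour: Maternity 240 > Ortho 220 > Surgery 130 > Cardio 120 > Burn 110 > Rehab 100 > Neuro 50.
Maternity: +40 to 40 (cap) — 50 left.
Only 50 left; Ortho takes them to reach 50.
Total = 240×40 + 220×50 = 20600.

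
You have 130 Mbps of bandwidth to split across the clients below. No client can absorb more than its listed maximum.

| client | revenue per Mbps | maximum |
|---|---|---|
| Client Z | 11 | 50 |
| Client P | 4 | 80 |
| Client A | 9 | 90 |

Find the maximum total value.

Order the clients by revenue per Mbps: Client Z 11 > Client A 9 > Client P 4.
Client Z takes 50 to reach its cap of 50 ; 80 left.
Only 80 left; Client A takes them to reach 80.
Total = 11×50 + 9×80 = 1270.

1270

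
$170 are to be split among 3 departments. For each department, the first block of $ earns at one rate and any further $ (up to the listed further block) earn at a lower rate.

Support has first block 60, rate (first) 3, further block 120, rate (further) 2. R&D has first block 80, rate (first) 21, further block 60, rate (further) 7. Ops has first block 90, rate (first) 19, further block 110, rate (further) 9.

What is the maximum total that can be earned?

Treat each block as its own option and order by rate: R&D/tier1 21 > Ops/tier1 19 > Ops/tier2 9 > R&D/tier2 7 > Support/tier1 3 > Support/tier2 2.
Fill R&D tier1 block (80 at 21) — 90 left.
Ops tier1 at 19: fill all 90 — 0 left.
Total = 21×80 + 19×90 = 3390.

3390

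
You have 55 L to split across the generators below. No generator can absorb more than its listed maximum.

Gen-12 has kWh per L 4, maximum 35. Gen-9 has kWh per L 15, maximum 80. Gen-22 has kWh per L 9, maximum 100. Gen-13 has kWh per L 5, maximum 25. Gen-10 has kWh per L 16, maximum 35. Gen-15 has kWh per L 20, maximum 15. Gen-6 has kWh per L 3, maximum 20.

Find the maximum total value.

935

Rank by kWh per L: Gen-15 20 > Gen-10 16 > Gen-9 15 > Gen-22 9 > Gen-13 5 > Gen-12 4 > Gen-6 3.
Gen-15: +15 to 15 (cap) — 40 left.
Gen-10: +35 to 35 (cap) — 5 left.
Gen-9: +5 (room for 80) → 5. Pool exhausted.
Total = 15×5 + 16×35 + 20×15 = 935.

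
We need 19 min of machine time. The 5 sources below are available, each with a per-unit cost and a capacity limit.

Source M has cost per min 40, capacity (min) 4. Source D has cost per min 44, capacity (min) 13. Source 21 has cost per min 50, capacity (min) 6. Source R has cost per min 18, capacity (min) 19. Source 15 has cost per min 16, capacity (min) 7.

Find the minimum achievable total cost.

328

Fill from the cheapest source first.
Source 15 at 16: take all 7 min ; 12 still needed.
Take 12 from Source R at 18 to finish.
Source M, Source D, Source 21: unused.
Cost = 7×16 + 12×18 = 328.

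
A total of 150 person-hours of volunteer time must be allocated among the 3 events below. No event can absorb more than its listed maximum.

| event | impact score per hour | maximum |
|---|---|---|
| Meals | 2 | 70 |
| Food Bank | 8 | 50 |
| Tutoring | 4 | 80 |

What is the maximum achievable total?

760

Rank by impact score per hour: Food Bank 8 > Tutoring 4 > Meals 2.
Give Food Bank 50 to hit its cap of 50 → 100 left.
Give Tutoring 80 to hit its cap of 80 → 20 left.
Meals has room for 70 but only 20 remain, so it gets 20.
Total = 2×20 + 8×50 + 4×80 = 760.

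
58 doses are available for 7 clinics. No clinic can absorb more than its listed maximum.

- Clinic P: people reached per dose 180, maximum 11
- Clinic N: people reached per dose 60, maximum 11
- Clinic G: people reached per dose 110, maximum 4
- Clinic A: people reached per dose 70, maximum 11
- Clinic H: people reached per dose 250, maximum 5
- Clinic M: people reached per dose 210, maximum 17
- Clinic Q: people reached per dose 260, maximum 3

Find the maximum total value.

Rank by people reached per dose: Clinic Q 260 > Clinic H 250 > Clinic M 210 > Clinic P 180 > Clinic G 110 > Clinic A 70 > Clinic N 60.
Clinic Q takes 3 to reach its cap of 3 — 55 left.
Clinic H: +5 to 5 (cap) — 50 left.
Clinic M: +17 to 17 (cap) — 33 left.
Clinic P: +11 to 11 (cap) — 22 left.
Clinic G: +4 to 4 (cap) — 18 left.
Give Clinic A 11 to hit its cap of 11 — 7 left.
Clinic N has room for 11 but only 7 remain, so it gets 7.
Total = 180×11 + 60×7 + 110×4 + 70×11 + 250×5 + 210×17 + 260×3 = 9210.

9210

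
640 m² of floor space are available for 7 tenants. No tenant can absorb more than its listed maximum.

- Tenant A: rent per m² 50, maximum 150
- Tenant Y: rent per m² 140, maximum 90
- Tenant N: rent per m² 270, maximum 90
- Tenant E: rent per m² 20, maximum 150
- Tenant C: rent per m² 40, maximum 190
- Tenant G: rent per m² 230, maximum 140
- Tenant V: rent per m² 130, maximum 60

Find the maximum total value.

88800

Highest rent per m² first: Tenant N 270 > Tenant G 230 > Tenant Y 140 > Tenant V 130 > Tenant A 50 > Tenant C 40 > Tenant E 20.
Give Tenant N 90 to hit its cap of 90 — 550 left.
Tenant G: +140 to 140 (cap) — 410 left.
Give Tenant Y 90 to hit its cap of 90 — 320 left.
Tenant V: +60 to 60 (cap) — 260 left.
Give Tenant A 150 to hit its cap of 150 — 110 left.
Tenant C: +110 (room for 190) → 110. Pool exhausted.
Total = 50×150 + 140×90 + 270×90 + 40×110 + 230×140 + 130×60 = 88800.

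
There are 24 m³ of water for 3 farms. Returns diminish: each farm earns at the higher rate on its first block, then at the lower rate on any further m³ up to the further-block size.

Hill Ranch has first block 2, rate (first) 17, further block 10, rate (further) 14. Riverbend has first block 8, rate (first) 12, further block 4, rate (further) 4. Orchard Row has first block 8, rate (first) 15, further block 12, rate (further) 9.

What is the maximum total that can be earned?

342

Order all 6 blocks by rate: Hill Ranch/T1 17 > Orchard Row/T1 15 > Hill Ranch/T2 14 > Riverbend/T1 12 > Orchard Row/T2 9 > Riverbend/T2 4.
Hill Ranch/T1 (17): +2 → 22 left.
Orchard Row T1 at 15: fill all 8 → 14 left.
Hill Ranch T2 at 14: fill all 10 → 4 left.
4 remain; put them into Riverbend T1 at 12.
Total = 17×2 + 15×8 + 14×10 + 12×4 = 342.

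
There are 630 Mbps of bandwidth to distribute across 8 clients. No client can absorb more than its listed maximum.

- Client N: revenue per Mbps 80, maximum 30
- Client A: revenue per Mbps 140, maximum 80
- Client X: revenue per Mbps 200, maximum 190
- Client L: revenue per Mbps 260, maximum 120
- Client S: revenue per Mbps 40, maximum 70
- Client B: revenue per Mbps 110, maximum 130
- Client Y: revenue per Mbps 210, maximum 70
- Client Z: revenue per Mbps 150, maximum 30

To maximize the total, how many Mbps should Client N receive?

10

Highest revenue per Mbps first: Client L 260 > Client Y 210 > Client X 200 > Client Z 150 > Client A 140 > Client B 110 > Client N 80 > Client S 40.
Client L: +120 to 120 (cap) ; 510 left.
Client Y: +70 to 70 (cap) ; 440 left.
Client X takes 190 to reach its cap of 190 ; 250 left.
Client Z takes 30 to reach its cap of 30 ; 220 left.
Client A: +80 to 80 (cap) ; 140 left.
Client B takes 130 to reach its cap of 130 ; 10 left.
Client N: +10 (room for 30) → 10. Pool exhausted.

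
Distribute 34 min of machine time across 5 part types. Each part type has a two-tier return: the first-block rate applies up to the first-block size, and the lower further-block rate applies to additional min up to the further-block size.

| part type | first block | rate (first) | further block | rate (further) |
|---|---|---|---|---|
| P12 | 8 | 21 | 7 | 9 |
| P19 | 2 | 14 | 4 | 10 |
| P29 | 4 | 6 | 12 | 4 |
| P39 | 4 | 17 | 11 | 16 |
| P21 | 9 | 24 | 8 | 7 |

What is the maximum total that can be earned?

Treat each block as its own option and order by rate: P21/first 24 > P12/first 21 > P39/first 17 > P39/second 16 > P19/first 14 > P19/second 10 > P12/second 9 > P21/second 7 > P29/first 6 > P29/second 4.
P21/first (24): +9 — 25 left.
Fill P12 first block (8 at 21) — 17 left.
P39 first at 17: fill all 4 — 13 left.
Fill P39 second block (11 at 16) — 2 left.
Fill P19 first block (2 at 14) — 0 left.
Total = 24×9 + 21×8 + 17×4 + 16×11 + 14×2 = 656.

656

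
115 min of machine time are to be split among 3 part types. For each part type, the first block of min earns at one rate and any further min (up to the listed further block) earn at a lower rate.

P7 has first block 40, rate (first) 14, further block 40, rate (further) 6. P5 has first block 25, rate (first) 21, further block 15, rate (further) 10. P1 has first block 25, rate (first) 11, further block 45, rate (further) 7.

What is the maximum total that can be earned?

1580

Rank every tier by rate: P5/first 21 > P7/first 14 > P1/first 11 > P5/second 10 > P1/second 7 > P7/second 6.
P5/first (21): +25 — 90 left.
P7/first (14): +40 — 50 left.
P1/first (11): +25 — 25 left.
P5/second (10): +15 — 10 left.
10 remain; put them into P1 second at 7.
Total = 21×25 + 14×40 + 11×25 + 10×15 + 7×10 = 1580.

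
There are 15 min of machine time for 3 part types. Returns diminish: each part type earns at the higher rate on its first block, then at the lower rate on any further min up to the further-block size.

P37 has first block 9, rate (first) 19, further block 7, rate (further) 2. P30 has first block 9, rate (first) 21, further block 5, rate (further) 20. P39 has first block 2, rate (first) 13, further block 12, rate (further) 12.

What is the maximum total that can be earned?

Order all 6 blocks by rate: P30/T1 21 > P30/T2 20 > P37/T1 19 > P39/T1 13 > P39/T2 12 > P37/T2 2.
Fill P30 T1 block (9 at 21) — 6 left.
Fill P30 T2 block (5 at 20) — 1 left.
P37 T1 at 19: only 1 left, fill 1.
Total = 21×9 + 20×5 + 19×1 = 308.

308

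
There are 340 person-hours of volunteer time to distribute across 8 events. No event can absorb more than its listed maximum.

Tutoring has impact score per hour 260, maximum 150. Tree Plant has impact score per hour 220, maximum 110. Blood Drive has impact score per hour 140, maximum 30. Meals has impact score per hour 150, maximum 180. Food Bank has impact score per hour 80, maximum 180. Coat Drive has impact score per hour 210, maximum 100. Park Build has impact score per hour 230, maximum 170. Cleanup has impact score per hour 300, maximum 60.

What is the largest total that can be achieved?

86900

Order the events by impact score per hour: Cleanup 300 > Tutoring 260 > Park Build 230 > Tree Plant 220 > Coat Drive 210 > Meals 150 > Blood Drive 140 > Food Bank 80.
Give Cleanup 60 to hit its cap of 60 → 280 left.
Tutoring: +150 to 150 (cap) → 130 left.
Park Build has room for 170 but only 130 remain, so it gets 130.
Total = 260×150 + 230×130 + 300×60 = 86900.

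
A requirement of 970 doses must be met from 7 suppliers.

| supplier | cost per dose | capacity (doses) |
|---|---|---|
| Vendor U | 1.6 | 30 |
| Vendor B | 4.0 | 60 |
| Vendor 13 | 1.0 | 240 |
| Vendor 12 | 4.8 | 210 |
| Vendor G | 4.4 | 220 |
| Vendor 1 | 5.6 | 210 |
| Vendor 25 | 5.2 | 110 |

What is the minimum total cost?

Cheapest first:
Vendor 13 at 1.0: take all 240 doses → 730 still needed.
Vendor U (1.6): use full 30 → 700 doses to go.
Vendor B (4.0): use full 60 → 640 doses to go.
Vendor G at 4.4: take all 220 doses → 420 still needed.
Vendor 12 (4.8): use full 210 → 210 doses to go.
Take 110 from Vendor 25 at 5.2 → need 100 more.
Take 100 from Vendor 1 at 5.6 to finish.
Cost = 240×1.0 + 30×1.6 + 60×4.0 + 220×4.4 + 210×4.8 + 110×5.2 + 100×5.6 = 3636.

3636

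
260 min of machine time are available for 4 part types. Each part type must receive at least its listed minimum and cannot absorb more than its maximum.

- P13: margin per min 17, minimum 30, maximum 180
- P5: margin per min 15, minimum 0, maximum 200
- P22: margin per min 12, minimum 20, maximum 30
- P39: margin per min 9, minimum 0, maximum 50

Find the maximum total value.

Meeting every minimum uses 30+0+20+0 = 50 min, leaving 210.
Rank by margin per min: P13 17 > P5 15 > P22 12 > P39 9.
P13 takes 150 more to reach its cap of 180 → 60 left.
P5 has room for 200 more but only 60 remain, so it gets 60.
Total = 17×180 + 15×60 + 12×20 = 4200.

4200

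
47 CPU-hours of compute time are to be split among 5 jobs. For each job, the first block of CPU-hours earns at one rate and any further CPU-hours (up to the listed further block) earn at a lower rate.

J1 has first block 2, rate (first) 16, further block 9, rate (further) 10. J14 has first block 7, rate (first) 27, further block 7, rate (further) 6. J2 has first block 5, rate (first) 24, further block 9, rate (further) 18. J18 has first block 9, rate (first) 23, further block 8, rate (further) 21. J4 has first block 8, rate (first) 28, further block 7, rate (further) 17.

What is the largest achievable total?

Rank every tier by rate: J4/first 28 > J14/first 27 > J2/first 24 > J18/first 23 > J18/second 21 > J2/second 18 > J4/second 17 > J1/first 16 > J1/second 10 > J14/second 6.
J4 first at 28: fill all 8 → 39 left.
J14/first (27): +7 → 32 left.
J2/first (24): +5 → 27 left.
J18 first at 23: fill all 9 → 18 left.
J18/second (21): +8 → 10 left.
Fill J2 second block (9 at 18) → 1 left.
J4/second: +1 of 7 at 17; pool empty.
Total = 28×8 + 27×7 + 24×5 + 23×9 + 21×8 + 18×9 + 17×1 = 1087.

1087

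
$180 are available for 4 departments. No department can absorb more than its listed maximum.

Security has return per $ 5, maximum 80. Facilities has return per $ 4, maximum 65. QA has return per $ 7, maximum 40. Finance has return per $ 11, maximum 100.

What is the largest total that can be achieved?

Highest return per $ first: Finance 11 > QA 7 > Security 5 > Facilities 4.
Finance takes 100 to reach its cap of 100 → 80 left.
QA takes 40 to reach its cap of 40 → 40 left.
Security: +40 (room for 80) → 40. Pool exhausted.
Total = 5×40 + 7×40 + 11×100 = 1580.

1580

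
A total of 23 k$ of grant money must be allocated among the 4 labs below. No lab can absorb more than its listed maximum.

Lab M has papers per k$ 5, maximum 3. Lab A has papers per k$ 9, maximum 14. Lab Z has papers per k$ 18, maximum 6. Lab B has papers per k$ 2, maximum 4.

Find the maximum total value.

Order the labs by papers per k$: Lab Z 18 > Lab A 9 > Lab M 5 > Lab B 2.
Lab Z takes 6 to reach its cap of 6 ; 17 left.
Give Lab A 14 to hit its cap of 14 ; 3 left.
Lab M takes 3 to reach its cap of 3 ; 0 left.
Total = 5×3 + 9×14 + 18×6 = 249.

249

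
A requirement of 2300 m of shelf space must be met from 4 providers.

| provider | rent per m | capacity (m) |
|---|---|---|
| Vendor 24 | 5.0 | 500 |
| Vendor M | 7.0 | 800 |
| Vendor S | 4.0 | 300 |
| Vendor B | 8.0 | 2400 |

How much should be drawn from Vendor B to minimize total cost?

700

Cheapest first:
Take 300 from Vendor S at 4.0 ; need 2000 more.
Take 500 from Vendor 24 at 5.0 ; need 1500 more.
Vendor M (7.0): use full 800 ; 700 m to go.
Vendor B (8.0): take the remaining 700 ; done.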